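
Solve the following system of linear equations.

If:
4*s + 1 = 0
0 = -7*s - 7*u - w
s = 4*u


Then:
s = -1/4
u = -1/16
w = 35/16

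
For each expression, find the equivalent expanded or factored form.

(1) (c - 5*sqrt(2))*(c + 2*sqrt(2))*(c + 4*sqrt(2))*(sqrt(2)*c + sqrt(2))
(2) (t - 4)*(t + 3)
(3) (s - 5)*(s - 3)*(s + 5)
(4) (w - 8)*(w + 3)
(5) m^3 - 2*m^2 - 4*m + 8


(1) = sqrt(2)*c^4 + sqrt(2)*c^3 + 2*c^3 - 44*sqrt(2)*c^2 + 2*c^2 - 160*c - 44*sqrt(2)*c - 160
(2) = t^2 - t - 12
(3) = s^3 - 3*s^2 - 25*s + 75
(4) = w^2 - 5*w - 24
(5) = (m - 2)^2*(m + 2)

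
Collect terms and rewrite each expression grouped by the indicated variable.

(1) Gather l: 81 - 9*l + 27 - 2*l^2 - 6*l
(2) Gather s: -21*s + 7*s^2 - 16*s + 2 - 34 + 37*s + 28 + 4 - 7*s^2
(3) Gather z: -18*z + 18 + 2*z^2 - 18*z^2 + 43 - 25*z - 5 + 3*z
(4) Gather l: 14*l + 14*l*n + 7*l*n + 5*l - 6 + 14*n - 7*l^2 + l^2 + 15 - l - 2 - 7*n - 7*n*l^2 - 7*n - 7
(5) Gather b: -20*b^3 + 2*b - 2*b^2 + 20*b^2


(1) = -2*l^2 - 15*l + 108
(2) = 0
(3) = -16*z^2 - 40*z + 56
(4) = l^2*(-7*n - 6) + l*(21*n + 18)
(5) = -20*b^3 + 18*b^2 + 2*b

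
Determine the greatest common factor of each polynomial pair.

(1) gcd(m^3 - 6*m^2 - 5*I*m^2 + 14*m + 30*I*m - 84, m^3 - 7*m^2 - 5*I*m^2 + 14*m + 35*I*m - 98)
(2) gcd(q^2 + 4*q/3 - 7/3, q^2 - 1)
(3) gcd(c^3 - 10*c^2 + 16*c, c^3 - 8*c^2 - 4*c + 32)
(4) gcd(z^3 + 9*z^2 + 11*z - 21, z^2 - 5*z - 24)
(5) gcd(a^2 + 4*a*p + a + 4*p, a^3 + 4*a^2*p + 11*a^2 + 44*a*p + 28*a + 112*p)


(1) = m^2 - 5*I*m + 14
(2) = gcd((q - 1)*(q + 7/3), (q - 1)*(q + 1)) = q - 1
(3) = gcd(c*(c - 8)*(c - 2), (c - 8)*(c - 2)*(c + 2)) = c^2 - 10*c + 16
(4) = gcd((z - 1)*(z + 3)*(z + 7), (z - 8)*(z + 3)) = z + 3
(5) = gcd((a + 1)*(a + 4*p), (a + 4)*(a + 7)*(a + 4*p)) = a + 4*p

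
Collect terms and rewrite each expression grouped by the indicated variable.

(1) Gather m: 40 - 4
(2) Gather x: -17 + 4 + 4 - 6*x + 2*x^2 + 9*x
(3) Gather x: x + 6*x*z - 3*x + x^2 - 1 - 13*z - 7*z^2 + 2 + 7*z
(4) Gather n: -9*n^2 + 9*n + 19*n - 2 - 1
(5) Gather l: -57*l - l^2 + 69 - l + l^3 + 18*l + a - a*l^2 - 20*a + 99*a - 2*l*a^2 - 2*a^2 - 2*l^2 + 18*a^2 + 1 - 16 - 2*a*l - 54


(1) = 36
(2) = 2*x^2 + 3*x - 9
(3) = x^2 + x*(6*z - 2) - 7*z^2 - 6*z + 1
(4) = -9*n^2 + 28*n - 3
(5) = 16*a^2 + 80*a + l^3 + l^2*(-a - 3) + l*(-2*a^2 - 2*a - 40)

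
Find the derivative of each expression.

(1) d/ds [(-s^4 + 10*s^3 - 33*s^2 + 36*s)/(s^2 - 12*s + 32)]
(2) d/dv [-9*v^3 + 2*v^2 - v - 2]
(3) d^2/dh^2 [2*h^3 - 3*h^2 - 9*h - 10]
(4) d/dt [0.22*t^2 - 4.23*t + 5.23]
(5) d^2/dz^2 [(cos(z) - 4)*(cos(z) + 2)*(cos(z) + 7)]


(1) = 2*(-s^3 + 15*s^2 - 48*s + 36)/(s^2 - 16*s + 64)
(2) = -27*v^2 + 4*v - 1
(3) = 12*h - 6
(4) = 0.44*t - 4.23
(5) = 85*cos(z)/4 - 10*cos(2*z) - 9*cos(3*z)/4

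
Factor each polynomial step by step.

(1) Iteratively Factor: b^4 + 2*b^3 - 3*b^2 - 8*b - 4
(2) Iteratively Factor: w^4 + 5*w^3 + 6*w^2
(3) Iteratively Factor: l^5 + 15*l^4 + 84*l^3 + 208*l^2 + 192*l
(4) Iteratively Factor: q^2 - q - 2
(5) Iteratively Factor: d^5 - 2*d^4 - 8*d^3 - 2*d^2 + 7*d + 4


(1) = (b + 2)*(b^3 - 3*b - 2) = (b + 1)*(b + 2)*(b^2 - b - 2) = (b - 2)*(b + 1)*(b + 2)*(b + 1)
(2) = (w + 3)*(w^3 + 2*w^2) = w*(w + 3)*(w^2 + 2*w) = w^2*(w + 3)*(w + 2)
(3) = (l)*(l^4 + 15*l^3 + 84*l^2 + 208*l + 192) = l*(l + 4)*(l^3 + 11*l^2 + 40*l + 48) = l*(l + 3)*(l + 4)*(l^2 + 8*l + 16) = l*(l + 3)*(l + 4)^2*(l + 4)
(4) = (q - 2)*(q + 1)
(5) = (d + 1)*(d^4 - 3*d^3 - 5*d^2 + 3*d + 4) = (d + 1)^2*(d^3 - 4*d^2 - d + 4) = (d - 1)*(d + 1)^2*(d^2 - 3*d - 4) = (d - 1)*(d + 1)^3*(d - 4)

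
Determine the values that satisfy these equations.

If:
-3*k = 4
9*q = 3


Then:
k = -4/3
q = 1/3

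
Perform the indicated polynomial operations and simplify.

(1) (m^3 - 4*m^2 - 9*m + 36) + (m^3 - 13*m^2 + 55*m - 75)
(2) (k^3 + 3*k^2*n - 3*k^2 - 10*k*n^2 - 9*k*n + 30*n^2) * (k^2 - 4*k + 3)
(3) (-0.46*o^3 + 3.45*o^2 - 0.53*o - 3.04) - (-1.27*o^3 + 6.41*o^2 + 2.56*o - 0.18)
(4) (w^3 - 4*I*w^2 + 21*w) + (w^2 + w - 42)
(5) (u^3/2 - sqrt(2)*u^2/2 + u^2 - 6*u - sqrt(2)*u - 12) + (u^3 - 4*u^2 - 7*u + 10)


(1) = 2*m^3 - 17*m^2 + 46*m - 39
(2) = k^5 + 3*k^4*n - 7*k^4 - 10*k^3*n^2 - 21*k^3*n + 15*k^3 + 70*k^2*n^2 + 45*k^2*n - 9*k^2 - 150*k*n^2 - 27*k*n + 90*n^2
(3) = 0.81*o^3 - 2.96*o^2 - 3.09*o - 2.86
(4) = w^3 + w^2 - 4*I*w^2 + 22*w - 42
(5) = 3*u^3/2 - 3*u^2 - sqrt(2)*u^2/2 - 13*u - sqrt(2)*u - 2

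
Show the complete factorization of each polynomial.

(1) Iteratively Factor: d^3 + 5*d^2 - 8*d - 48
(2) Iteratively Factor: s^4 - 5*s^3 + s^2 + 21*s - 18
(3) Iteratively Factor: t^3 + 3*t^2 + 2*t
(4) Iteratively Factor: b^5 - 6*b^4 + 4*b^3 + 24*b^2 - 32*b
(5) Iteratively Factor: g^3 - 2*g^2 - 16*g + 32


(1) = (d - 3)*(d^2 + 8*d + 16) = (d - 3)*(d + 4)*(d + 4)
(2) = (s + 2)*(s^3 - 7*s^2 + 15*s - 9) = (s - 3)*(s + 2)*(s^2 - 4*s + 3) = (s - 3)*(s - 1)*(s + 2)*(s - 3)
(3) = (t + 2)*(t^2 + t) = (t + 1)*(t + 2)*(t)
(4) = (b + 2)*(b^4 - 8*b^3 + 20*b^2 - 16*b) = (b - 2)*(b + 2)*(b^3 - 6*b^2 + 8*b) = (b - 2)^2*(b + 2)*(b^2 - 4*b) = b*(b - 2)^2*(b + 2)*(b - 4)
(5) = (g + 4)*(g^2 - 6*g + 8) = (g - 2)*(g + 4)*(g - 4)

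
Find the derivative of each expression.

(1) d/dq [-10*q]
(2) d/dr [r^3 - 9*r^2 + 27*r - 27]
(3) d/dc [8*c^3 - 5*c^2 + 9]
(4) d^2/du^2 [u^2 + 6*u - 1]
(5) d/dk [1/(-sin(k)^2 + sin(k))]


(1) = -10
(2) = 3*r^2 - 18*r + 27
(3) = 2*c*(12*c - 5)
(4) = 2
(5) = (2/tan(k) - cos(k)/sin(k)^2)/(sin(k) - 1)^2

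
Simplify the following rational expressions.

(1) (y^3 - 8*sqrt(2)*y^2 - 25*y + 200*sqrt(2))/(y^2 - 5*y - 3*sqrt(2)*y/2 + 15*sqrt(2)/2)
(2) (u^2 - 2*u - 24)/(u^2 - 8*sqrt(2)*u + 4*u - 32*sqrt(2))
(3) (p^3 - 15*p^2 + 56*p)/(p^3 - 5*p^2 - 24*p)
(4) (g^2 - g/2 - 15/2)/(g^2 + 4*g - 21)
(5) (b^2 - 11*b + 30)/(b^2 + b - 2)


(1) = (2*y^2 + y*(10 - 16*sqrt(2)) - 80*sqrt(2))/(2*y - 3*sqrt(2))
(2) = (u - 6)/(u - 8*sqrt(2))
(3) = (p - 7)/(p + 3)
(4) = (2*g + 5)/(2*g + 14)
(5) = (b^2 - 11*b + 30)/(b^2 + b - 2)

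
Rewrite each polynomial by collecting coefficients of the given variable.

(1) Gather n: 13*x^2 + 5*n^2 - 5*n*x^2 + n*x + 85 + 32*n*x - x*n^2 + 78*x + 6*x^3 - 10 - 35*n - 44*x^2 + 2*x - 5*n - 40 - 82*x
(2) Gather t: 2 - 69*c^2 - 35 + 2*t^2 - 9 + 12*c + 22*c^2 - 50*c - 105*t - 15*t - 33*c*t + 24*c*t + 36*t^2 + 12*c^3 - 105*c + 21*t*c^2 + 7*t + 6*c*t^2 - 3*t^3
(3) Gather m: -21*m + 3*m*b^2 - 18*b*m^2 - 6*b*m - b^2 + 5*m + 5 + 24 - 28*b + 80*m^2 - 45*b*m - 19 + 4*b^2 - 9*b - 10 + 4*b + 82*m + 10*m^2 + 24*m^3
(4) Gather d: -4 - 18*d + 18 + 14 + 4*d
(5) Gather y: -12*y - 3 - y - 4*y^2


(1) = n^2*(5 - x) + n*(-5*x^2 + 33*x - 40) + 6*x^3 - 31*x^2 - 2*x + 35
(2) = 12*c^3 - 47*c^2 - 143*c - 3*t^3 + t^2*(6*c + 38) + t*(21*c^2 - 9*c - 113) - 42
(3) = 3*b^2 - 33*b + 24*m^3 + m^2*(90 - 18*b) + m*(3*b^2 - 51*b + 66)
(4) = 28 - 14*d
(5) = -4*y^2 - 13*y - 3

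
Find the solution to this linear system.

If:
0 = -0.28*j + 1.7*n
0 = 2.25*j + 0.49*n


Then:
j = 0.00
n = 0.00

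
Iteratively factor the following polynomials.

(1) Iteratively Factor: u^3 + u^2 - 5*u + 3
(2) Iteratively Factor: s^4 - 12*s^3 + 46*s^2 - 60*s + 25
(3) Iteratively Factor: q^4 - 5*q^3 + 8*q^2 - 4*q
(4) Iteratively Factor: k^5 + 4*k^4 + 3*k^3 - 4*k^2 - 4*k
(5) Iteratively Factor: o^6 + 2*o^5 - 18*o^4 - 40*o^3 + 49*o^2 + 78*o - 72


(1) = (u - 1)*(u^2 + 2*u - 3) = (u - 1)*(u + 3)*(u - 1)
(2) = (s - 1)*(s^3 - 11*s^2 + 35*s - 25) = (s - 5)*(s - 1)*(s^2 - 6*s + 5) = (s - 5)^2*(s - 1)*(s - 1)
(3) = (q)*(q^3 - 5*q^2 + 8*q - 4) = q*(q - 1)*(q^2 - 4*q + 4) = q*(q - 2)*(q - 1)*(q - 2)
(4) = (k - 1)*(k^4 + 5*k^3 + 8*k^2 + 4*k) = (k - 1)*(k + 1)*(k^3 + 4*k^2 + 4*k) = (k - 1)*(k + 1)*(k + 2)*(k^2 + 2*k) = (k - 1)*(k + 1)*(k + 2)^2*(k)
(5) = (o + 3)*(o^5 - o^4 - 15*o^3 + 5*o^2 + 34*o - 24) = (o - 4)*(o + 3)*(o^4 + 3*o^3 - 3*o^2 - 7*o + 6) = (o - 4)*(o + 3)^2*(o^3 - 3*o + 2) = (o - 4)*(o - 1)*(o + 3)^2*(o^2 + o - 2) = (o - 4)*(o - 1)*(o + 2)*(o + 3)^2*(o - 1)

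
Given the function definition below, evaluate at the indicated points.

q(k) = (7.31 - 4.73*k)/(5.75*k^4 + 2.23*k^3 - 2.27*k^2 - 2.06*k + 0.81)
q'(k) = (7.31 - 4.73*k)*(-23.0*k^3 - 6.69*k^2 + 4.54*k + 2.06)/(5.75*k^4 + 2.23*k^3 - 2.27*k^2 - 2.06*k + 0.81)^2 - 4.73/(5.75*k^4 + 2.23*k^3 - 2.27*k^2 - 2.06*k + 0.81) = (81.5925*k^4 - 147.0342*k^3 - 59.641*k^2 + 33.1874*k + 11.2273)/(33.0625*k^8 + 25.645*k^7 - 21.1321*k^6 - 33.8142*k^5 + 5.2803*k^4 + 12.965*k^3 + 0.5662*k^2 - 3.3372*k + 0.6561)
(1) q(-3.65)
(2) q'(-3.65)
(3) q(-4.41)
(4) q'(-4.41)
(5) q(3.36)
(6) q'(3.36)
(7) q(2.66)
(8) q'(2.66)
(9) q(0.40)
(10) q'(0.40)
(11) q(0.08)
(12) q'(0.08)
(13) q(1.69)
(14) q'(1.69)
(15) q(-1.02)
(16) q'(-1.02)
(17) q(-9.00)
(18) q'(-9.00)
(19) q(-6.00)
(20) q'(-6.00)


(1) = 0.03
(2) = 0.03
(3) = 0.01
(4) = 0.01
(5) = -0.01
(6) = 0.01
(7) = -0.02
(8) = 0.01
(9) = -62.08
(10) = 1002.69
(11) = 10.97
(12) = 33.61
(13) = -0.01
(14) = -0.06
(15) = 2.75
(16) = 8.22
(17) = 0.00
(18) = 0.00
(19) = 0.01
(20) = 0.00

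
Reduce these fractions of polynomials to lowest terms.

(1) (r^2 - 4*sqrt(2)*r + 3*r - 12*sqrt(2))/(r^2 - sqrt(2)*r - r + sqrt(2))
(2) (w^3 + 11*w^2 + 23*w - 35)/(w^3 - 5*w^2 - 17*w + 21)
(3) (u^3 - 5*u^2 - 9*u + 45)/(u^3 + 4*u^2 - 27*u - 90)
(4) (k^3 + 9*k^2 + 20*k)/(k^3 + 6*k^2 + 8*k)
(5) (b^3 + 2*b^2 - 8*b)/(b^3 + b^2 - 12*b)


(1) = (r^2 + r*(3 - 4*sqrt(2)) - 12*sqrt(2))/(r^2 + r*(-sqrt(2) - 1) + sqrt(2))
(2) = (w^2 + 12*w + 35)/(w^2 - 4*w - 21)
(3) = (u - 3)/(u + 6)
(4) = (k + 5)/(k + 2)
(5) = (b - 2)/(b - 3)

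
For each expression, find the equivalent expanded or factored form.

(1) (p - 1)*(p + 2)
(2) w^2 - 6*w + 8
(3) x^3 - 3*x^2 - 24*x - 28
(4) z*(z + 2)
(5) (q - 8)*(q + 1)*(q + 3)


(1) = p^2 + p - 2
(2) = (w - 4)*(w - 2)
(3) = (x - 7)*(x + 2)^2
(4) = z^2 + 2*z
(5) = q^3 - 4*q^2 - 29*q - 24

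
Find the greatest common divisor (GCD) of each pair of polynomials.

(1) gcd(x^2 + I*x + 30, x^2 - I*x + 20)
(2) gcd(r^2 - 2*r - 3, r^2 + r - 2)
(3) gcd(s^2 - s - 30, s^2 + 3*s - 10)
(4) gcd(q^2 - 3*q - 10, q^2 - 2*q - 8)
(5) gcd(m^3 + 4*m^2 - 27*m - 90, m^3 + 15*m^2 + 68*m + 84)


(1) = x - 5*I
(2) = gcd((r - 3)*(r + 1), (r - 1)*(r + 2)) = 1
(3) = gcd((s - 6)*(s + 5), (s - 2)*(s + 5)) = s + 5
(4) = gcd((q - 5)*(q + 2), (q - 4)*(q + 2)) = q + 2
(5) = gcd((m - 5)*(m + 3)*(m + 6), (m + 2)*(m + 6)*(m + 7)) = m + 6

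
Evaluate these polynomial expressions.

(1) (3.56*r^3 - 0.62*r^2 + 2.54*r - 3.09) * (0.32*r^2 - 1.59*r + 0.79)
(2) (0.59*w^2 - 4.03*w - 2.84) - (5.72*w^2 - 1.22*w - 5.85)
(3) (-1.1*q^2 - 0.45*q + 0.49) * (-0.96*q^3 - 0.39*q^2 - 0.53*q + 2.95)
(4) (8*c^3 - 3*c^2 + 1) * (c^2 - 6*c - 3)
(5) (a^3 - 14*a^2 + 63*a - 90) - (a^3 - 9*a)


(1) = 1.1392*r^5 - 5.8588*r^4 + 4.611*r^3 - 5.5172*r^2 + 6.9197*r - 2.4411
(2) = -5.13*w^2 - 2.81*w + 3.01
(3) = 1.056*q^5 + 0.861*q^4 + 0.2881*q^3 - 3.1976*q^2 - 1.5872*q + 1.4455
(4) = 8*c^5 - 51*c^4 - 6*c^3 + 10*c^2 - 6*c - 3
(5) = -14*a^2 + 72*a - 90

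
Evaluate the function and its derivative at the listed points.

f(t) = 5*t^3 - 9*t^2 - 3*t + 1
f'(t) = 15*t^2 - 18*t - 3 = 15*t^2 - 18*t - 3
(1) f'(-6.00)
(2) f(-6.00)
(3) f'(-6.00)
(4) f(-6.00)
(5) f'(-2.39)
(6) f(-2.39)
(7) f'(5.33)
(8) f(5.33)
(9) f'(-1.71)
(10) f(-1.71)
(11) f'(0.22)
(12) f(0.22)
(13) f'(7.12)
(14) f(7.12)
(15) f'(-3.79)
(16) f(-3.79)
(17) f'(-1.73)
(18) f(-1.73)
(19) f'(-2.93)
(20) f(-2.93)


(1) = 645.00
(2) = -1385.00
(3) = 645.00
(4) = -1385.00
(5) = 125.70
(6) = -111.50
(7) = 327.19
(8) = 486.43
(9) = 71.64
(10) = -45.19
(11) = -6.23
(12) = -0.04
(13) = 629.26
(14) = 1328.11
(15) = 280.68
(16) = -389.11
(17) = 73.03
(18) = -46.63
(19) = 178.51
(20) = -193.24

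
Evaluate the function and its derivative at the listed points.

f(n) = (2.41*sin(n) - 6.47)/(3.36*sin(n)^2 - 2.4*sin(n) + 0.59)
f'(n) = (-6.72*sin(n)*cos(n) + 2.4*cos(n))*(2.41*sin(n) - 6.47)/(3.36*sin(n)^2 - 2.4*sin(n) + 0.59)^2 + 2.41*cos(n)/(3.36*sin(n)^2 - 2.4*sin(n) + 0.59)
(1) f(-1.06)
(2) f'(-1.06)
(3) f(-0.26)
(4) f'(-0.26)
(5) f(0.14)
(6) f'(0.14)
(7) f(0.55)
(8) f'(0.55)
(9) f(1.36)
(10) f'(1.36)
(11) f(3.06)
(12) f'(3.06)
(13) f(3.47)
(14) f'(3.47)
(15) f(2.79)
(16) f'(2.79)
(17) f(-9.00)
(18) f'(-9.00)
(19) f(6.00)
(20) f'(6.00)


(1) = -1.64
(2) = -1.04
(3) = -4.96
(4) = -12.22
(5) = -19.14
(6) = -79.00
(7) = -20.55
(8) = 84.99
(9) = -2.83
(10) = 2.04
(11) = -15.05
(12) = 60.93
(13) = -4.23
(14) = 9.34
(15) = -34.82
(16) = 3.32
(17) = -3.47
(18) = 6.58
(19) = -4.69
(20) = -11.13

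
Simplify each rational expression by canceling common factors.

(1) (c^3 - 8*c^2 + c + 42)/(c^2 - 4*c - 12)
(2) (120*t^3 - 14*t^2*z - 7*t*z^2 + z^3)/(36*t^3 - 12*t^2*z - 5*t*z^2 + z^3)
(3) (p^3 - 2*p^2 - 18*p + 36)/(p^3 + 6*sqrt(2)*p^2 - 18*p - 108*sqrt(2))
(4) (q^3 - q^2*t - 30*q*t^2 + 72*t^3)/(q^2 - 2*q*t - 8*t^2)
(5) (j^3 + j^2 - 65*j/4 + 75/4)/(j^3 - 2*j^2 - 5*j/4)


(1) = (c^2 - 10*c + 21)/(c - 6)
(2) = (-20*t^2 - t*z + z^2)/(-6*t^2 + t*z + z^2)
(3) = (p - 2)/(p + 6*sqrt(2))
(4) = (q^2 + 3*q*t - 18*t^2)/(q + 2*t)
(5) = (2*j^2 + 7*j - 15)/(2*j^2 + j)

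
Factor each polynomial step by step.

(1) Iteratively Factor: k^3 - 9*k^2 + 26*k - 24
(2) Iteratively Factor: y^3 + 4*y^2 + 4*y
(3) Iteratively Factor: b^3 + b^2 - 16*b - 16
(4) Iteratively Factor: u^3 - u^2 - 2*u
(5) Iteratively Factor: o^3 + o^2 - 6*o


(1) = (k - 4)*(k^2 - 5*k + 6) = (k - 4)*(k - 3)*(k - 2)
(2) = (y + 2)*(y^2 + 2*y) = (y + 2)^2*(y)
(3) = (b - 4)*(b^2 + 5*b + 4) = (b - 4)*(b + 1)*(b + 4)
(4) = (u)*(u^2 - u - 2) = u*(u + 1)*(u - 2)
(5) = (o - 2)*(o^2 + 3*o) = (o - 2)*(o + 3)*(o)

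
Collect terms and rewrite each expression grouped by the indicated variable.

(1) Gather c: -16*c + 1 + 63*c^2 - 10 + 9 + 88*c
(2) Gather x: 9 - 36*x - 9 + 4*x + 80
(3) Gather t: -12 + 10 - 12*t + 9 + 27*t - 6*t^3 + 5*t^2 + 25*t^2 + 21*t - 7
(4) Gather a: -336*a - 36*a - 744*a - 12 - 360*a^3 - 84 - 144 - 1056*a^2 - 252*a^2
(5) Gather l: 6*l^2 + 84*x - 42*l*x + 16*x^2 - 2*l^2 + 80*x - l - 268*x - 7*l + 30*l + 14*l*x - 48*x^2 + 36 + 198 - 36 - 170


(1) = 63*c^2 + 72*c
(2) = 80 - 32*x
(3) = -6*t^3 + 30*t^2 + 36*t
(4) = -360*a^3 - 1308*a^2 - 1116*a - 240
(5) = 4*l^2 + l*(22 - 28*x) - 32*x^2 - 104*x + 28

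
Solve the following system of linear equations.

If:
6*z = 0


Then:
z = 0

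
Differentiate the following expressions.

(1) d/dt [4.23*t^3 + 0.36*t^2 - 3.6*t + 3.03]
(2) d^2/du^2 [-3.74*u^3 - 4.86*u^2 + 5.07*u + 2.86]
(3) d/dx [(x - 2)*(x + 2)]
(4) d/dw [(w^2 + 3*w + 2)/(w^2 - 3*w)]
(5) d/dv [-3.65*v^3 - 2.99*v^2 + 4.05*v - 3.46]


(1) = 12.69*t^2 + 0.72*t - 3.6
(2) = -22.44*u - 9.72
(3) = 2*x
(4) = 2*(-3*w^2 - 2*w + 3)/(w^2*(w^2 - 6*w + 9))
(5) = -10.95*v^2 - 5.98*v + 4.05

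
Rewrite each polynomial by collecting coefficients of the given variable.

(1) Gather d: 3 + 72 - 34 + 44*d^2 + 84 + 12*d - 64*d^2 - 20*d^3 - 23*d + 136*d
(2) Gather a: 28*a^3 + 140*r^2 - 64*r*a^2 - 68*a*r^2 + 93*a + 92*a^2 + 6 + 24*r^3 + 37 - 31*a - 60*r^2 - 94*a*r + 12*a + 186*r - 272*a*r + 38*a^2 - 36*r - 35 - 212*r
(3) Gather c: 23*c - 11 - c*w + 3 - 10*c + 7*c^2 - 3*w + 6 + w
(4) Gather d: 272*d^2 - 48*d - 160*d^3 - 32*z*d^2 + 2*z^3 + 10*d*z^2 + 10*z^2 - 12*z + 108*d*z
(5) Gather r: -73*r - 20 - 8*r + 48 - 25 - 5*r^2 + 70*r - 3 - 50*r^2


(1) = -20*d^3 - 20*d^2 + 125*d + 125
(2) = 28*a^3 + a^2*(130 - 64*r) + a*(-68*r^2 - 366*r + 74) + 24*r^3 + 80*r^2 - 62*r + 8
(3) = 7*c^2 + c*(13 - w) - 2*w - 2
(4) = -160*d^3 + d^2*(272 - 32*z) + d*(10*z^2 + 108*z - 48) + 2*z^3 + 10*z^2 - 12*z
(5) = -55*r^2 - 11*r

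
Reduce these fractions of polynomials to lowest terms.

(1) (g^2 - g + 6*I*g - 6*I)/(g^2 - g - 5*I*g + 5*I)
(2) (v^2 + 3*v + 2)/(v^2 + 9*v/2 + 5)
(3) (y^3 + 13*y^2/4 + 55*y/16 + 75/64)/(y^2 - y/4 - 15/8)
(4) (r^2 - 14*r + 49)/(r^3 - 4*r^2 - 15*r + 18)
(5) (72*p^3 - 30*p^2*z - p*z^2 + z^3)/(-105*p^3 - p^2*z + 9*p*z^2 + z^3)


(1) = (g + 6*I)/(g - 5*I)
(2) = (2*v + 2)/(2*v + 5)
(3) = (16*y^2 + 32*y + 15)/(16*y - 24)
(4) = (r^2 - 14*r + 49)/(r^3 - 4*r^2 - 15*r + 18)
(5) = (-24*p^2 + 2*p*z + z^2)/(35*p^2 + 12*p*z + z^2)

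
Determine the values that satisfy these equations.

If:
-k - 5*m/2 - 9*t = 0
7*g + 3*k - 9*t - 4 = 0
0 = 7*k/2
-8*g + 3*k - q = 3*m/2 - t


Then:
g = 9*t/7 + 4/7
k = 0
m = -18*t/5
q = -136*t/35 - 32/7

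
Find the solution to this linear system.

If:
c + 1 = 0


Then:
c = -1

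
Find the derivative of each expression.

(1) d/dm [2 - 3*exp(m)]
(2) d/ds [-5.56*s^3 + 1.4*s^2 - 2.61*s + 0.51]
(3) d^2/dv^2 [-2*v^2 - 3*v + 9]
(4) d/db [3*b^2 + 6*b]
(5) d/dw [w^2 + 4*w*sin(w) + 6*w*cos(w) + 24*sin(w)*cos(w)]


(1) = -3*exp(m)
(2) = -16.68*s^2 + 2.8*s - 2.61
(3) = -4
(4) = 6*b + 6
(5) = -6*w*sin(w) + 4*w*cos(w) + 2*w + 4*sin(w) + 6*cos(w) + 24*cos(2*w)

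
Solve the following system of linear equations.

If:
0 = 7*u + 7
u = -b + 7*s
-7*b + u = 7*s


Then:
b = 0
s = -1/7
u = -1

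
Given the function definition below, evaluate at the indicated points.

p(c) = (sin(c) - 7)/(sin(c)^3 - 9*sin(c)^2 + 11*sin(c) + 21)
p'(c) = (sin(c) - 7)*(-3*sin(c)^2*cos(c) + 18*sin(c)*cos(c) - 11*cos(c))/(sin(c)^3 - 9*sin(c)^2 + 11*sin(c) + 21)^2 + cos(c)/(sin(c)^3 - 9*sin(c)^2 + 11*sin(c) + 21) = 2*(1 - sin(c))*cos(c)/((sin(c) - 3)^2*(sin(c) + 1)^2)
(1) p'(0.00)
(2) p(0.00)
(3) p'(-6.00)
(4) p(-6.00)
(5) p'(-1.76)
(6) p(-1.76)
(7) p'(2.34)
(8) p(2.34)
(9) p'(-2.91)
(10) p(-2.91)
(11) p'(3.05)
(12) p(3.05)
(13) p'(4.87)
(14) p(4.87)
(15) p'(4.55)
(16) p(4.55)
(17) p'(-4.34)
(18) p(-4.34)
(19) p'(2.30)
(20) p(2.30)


(1) = 0.22
(2) = -0.33
(3) = 0.11
(4) = -0.29
(5) = -147.64
(6) = -14.07
(7) = -0.03
(8) = -0.26
(9) = -0.39
(10) = -0.40
(11) = -0.18
(12) = -0.32
(13) = 255.41
(14) = -20.23
(15) = -233.52
(16) = -19.07
(17) = -0.00
(18) = -0.25
(19) = -0.02
(20) = -0.25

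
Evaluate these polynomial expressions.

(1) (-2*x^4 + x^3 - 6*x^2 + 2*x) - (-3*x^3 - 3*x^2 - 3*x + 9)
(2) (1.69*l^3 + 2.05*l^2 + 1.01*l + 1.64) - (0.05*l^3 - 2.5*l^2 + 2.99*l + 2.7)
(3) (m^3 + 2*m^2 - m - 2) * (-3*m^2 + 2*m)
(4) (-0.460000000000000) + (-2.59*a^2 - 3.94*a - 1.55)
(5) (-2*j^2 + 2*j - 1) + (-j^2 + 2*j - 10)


(1) = -2*x^4 + 4*x^3 - 3*x^2 + 5*x - 9
(2) = 1.64*l^3 + 4.55*l^2 - 1.98*l - 1.06
(3) = -3*m^5 - 4*m^4 + 7*m^3 + 4*m^2 - 4*m
(4) = -2.59*a^2 - 3.94*a - 2.01
(5) = -3*j^2 + 4*j - 11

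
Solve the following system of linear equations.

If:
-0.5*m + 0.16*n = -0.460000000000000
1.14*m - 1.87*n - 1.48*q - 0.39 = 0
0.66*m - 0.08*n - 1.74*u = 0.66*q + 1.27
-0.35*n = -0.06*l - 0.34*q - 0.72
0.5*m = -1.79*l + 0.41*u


Then:
l = -0.36
m = 1.31
n = 1.22
q = -0.80
u = 0.01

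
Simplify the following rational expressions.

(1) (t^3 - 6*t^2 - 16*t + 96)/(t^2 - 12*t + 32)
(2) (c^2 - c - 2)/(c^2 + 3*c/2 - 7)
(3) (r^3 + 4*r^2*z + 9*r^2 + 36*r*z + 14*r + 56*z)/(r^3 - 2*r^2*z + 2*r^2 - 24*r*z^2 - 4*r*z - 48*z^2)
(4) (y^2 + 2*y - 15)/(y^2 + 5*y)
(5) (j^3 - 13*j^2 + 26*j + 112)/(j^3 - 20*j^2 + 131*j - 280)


(1) = (t^2 - 2*t - 24)/(t - 8)
(2) = (2*c + 2)/(2*c + 7)
(3) = (-r - 7)/(-r + 6*z)
(4) = (y - 3)/y
(5) = (j + 2)/(j - 5)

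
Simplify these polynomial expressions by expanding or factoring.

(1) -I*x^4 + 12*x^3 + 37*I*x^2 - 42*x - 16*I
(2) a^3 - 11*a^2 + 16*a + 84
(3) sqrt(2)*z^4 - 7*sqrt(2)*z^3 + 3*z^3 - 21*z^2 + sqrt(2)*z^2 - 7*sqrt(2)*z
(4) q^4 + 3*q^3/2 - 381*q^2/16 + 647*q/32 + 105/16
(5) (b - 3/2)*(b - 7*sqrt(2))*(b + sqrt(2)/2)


(1) = (x + I)*(x + 2*I)*(x + 8*I)*(-I*x + 1)
(2) = (a - 7)*(a - 6)*(a + 2)
(3) = z*(z - 7)*(z + sqrt(2))*(sqrt(2)*z + 1)
(4) = (q - 7/2)*(q - 5/4)*(q + 1/4)*(q + 6)
(5) = b^3 - 13*sqrt(2)*b^2/2 - 3*b^2/2 - 7*b + 39*sqrt(2)*b/4 + 21/2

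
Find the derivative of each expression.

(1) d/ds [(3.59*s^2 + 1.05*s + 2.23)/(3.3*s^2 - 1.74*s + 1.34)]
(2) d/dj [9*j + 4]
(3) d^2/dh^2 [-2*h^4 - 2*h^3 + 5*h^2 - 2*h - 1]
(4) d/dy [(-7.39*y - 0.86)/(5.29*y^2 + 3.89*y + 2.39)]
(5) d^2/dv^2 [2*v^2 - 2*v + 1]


(1) = (-9.7116*s^2 - 5.0968*s + 5.2872)/(10.89*s^4 - 11.484*s^3 + 11.8716*s^2 - 4.6632*s + 1.7956)
(2) = 9
(3) = -24*h^2 - 12*h + 10
(4) = (39.0931*y^2 + 9.0988*y - 14.3167)/(27.9841*y^4 + 41.1562*y^3 + 40.4183*y^2 + 18.5942*y + 5.7121)
(5) = 4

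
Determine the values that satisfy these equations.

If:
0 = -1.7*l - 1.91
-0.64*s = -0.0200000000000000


Then:
l = -1.12
s = 0.03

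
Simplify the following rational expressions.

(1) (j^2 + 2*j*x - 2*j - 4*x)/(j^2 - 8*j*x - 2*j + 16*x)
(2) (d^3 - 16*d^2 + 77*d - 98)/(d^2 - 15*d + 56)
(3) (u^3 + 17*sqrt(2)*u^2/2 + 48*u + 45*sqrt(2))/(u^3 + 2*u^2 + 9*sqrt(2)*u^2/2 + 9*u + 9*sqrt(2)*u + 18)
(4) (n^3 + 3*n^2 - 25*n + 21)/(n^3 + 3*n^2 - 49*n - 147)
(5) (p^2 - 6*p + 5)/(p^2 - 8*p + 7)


(1) = (-j - 2*x)/(-j + 8*x)
(2) = (d^2 - 9*d + 14)/(d - 8)
(3) = (4*u^2 + 22*sqrt(2)*u + 60)/(4*u^2 + u*(8 + 6*sqrt(2)) + 12*sqrt(2))
(4) = (n^2 - 4*n + 3)/(n^2 - 4*n - 21)
(5) = (p - 5)/(p - 7)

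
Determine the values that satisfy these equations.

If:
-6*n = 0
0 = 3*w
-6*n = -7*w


Then:
n = 0
w = 0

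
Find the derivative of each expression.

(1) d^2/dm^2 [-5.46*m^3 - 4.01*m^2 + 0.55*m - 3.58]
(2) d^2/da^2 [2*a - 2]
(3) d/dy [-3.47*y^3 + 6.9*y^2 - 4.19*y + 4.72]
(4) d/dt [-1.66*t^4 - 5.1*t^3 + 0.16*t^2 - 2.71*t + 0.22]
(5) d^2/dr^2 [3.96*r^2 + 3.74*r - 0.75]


(1) = -32.76*m - 8.02
(2) = 0
(3) = -10.41*y^2 + 13.8*y - 4.19
(4) = -6.64*t^3 - 15.3*t^2 + 0.32*t - 2.71
(5) = 7.92000000000000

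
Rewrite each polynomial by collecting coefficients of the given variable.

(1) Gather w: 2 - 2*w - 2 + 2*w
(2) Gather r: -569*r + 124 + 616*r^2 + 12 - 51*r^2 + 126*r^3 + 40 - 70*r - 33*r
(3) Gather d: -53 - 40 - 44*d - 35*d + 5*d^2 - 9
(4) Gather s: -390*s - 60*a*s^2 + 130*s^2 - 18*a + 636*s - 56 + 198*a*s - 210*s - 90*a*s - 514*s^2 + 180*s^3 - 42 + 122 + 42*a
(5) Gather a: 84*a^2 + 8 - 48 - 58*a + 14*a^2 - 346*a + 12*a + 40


(1) = 0
(2) = 126*r^3 + 565*r^2 - 672*r + 176
(3) = 5*d^2 - 79*d - 102
(4) = 24*a + 180*s^3 + s^2*(-60*a - 384) + s*(108*a + 36) + 24
(5) = 98*a^2 - 392*a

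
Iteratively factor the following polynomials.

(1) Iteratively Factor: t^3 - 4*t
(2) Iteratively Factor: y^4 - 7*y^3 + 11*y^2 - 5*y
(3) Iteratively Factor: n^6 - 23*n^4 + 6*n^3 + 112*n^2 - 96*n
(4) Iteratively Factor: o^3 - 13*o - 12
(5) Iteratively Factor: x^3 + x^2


(1) = (t - 2)*(t^2 + 2*t) = (t - 2)*(t + 2)*(t)
(2) = (y - 1)*(y^3 - 6*y^2 + 5*y) = (y - 5)*(y - 1)*(y^2 - y) = y*(y - 5)*(y - 1)*(y - 1)
(3) = (n - 4)*(n^5 + 4*n^4 - 7*n^3 - 22*n^2 + 24*n) = (n - 4)*(n - 1)*(n^4 + 5*n^3 - 2*n^2 - 24*n) = (n - 4)*(n - 1)*(n + 3)*(n^3 + 2*n^2 - 8*n) = n*(n - 4)*(n - 1)*(n + 3)*(n^2 + 2*n - 8) = n*(n - 4)*(n - 2)*(n - 1)*(n + 3)*(n + 4)
(4) = (o + 1)*(o^2 - o - 12) = (o - 4)*(o + 1)*(o + 3)
(5) = (x + 1)*(x^2) = x*(x + 1)*(x)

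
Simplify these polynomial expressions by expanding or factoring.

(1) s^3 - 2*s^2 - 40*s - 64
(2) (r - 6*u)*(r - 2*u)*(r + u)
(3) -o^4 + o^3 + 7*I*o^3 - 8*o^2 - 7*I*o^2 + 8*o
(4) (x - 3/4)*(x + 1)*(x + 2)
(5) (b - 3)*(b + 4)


(1) = (s - 8)*(s + 2)*(s + 4)
(2) = r^3 - 7*r^2*u + 4*r*u^2 + 12*u^3
(3) = o*(o - 8*I)*(-I*o + 1)*(-I*o + I)
(4) = x^3 + 9*x^2/4 - x/4 - 3/2
(5) = b^2 + b - 12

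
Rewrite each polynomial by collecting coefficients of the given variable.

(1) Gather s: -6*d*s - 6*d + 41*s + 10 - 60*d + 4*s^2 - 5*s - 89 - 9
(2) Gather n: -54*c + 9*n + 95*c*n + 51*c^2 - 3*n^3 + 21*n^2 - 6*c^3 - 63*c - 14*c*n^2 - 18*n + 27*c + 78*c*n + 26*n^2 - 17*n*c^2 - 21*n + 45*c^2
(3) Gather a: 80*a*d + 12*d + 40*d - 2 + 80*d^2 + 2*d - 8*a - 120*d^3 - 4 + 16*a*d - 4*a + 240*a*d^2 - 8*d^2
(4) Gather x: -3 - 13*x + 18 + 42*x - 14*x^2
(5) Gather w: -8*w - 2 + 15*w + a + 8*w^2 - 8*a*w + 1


(1) = -66*d + 4*s^2 + s*(36 - 6*d) - 88
(2) = -6*c^3 + 96*c^2 - 90*c - 3*n^3 + n^2*(47 - 14*c) + n*(-17*c^2 + 173*c - 30)
(3) = a*(240*d^2 + 96*d - 12) - 120*d^3 + 72*d^2 + 54*d - 6
(4) = -14*x^2 + 29*x + 15
(5) = a + 8*w^2 + w*(7 - 8*a) - 1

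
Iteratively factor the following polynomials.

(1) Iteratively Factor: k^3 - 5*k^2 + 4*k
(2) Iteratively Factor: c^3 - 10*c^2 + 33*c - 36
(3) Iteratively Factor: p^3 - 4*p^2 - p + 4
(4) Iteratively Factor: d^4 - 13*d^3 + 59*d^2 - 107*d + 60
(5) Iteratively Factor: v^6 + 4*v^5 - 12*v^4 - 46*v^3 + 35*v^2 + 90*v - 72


(1) = (k - 4)*(k^2 - k) = (k - 4)*(k - 1)*(k)
(2) = (c - 4)*(c^2 - 6*c + 9) = (c - 4)*(c - 3)*(c - 3)
(3) = (p + 1)*(p^2 - 5*p + 4) = (p - 4)*(p + 1)*(p - 1)
(4) = (d - 3)*(d^3 - 10*d^2 + 29*d - 20) = (d - 4)*(d - 3)*(d^2 - 6*d + 5) = (d - 5)*(d - 4)*(d - 3)*(d - 1)
(5) = (v - 3)*(v^5 + 7*v^4 + 9*v^3 - 19*v^2 - 22*v + 24) = (v - 3)*(v - 1)*(v^4 + 8*v^3 + 17*v^2 - 2*v - 24) = (v - 3)*(v - 1)*(v + 2)*(v^3 + 6*v^2 + 5*v - 12) = (v - 3)*(v - 1)*(v + 2)*(v + 3)*(v^2 + 3*v - 4) = (v - 3)*(v - 1)^2*(v + 2)*(v + 3)*(v + 4)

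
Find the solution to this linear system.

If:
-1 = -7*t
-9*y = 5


Then:
t = 1/7
y = -5/9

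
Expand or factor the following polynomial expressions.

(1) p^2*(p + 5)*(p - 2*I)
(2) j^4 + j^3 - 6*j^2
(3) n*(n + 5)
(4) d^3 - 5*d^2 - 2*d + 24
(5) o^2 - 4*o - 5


(1) = p^4 + 5*p^3 - 2*I*p^3 - 10*I*p^2
(2) = j^2*(j - 2)*(j + 3)
(3) = n^2 + 5*n
(4) = (d - 4)*(d - 3)*(d + 2)
(5) = (o - 5)*(o + 1)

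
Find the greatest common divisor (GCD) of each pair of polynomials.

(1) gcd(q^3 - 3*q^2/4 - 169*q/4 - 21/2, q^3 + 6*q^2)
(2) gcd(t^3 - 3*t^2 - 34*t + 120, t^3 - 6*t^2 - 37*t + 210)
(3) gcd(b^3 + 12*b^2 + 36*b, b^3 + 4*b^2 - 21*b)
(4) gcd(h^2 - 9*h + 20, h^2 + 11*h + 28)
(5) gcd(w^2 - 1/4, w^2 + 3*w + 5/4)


(1) = gcd((q - 7)*(q + 1/4)*(q + 6), q^2*(q + 6)) = q + 6
(2) = t^2 + t - 30
(3) = gcd(b*(b + 6)^2, b*(b - 3)*(b + 7)) = b
(4) = gcd((h - 5)*(h - 4), (h + 4)*(h + 7)) = 1
(5) = gcd((w - 1/2)*(w + 1/2), (w + 1/2)*(w + 5/2)) = w + 1/2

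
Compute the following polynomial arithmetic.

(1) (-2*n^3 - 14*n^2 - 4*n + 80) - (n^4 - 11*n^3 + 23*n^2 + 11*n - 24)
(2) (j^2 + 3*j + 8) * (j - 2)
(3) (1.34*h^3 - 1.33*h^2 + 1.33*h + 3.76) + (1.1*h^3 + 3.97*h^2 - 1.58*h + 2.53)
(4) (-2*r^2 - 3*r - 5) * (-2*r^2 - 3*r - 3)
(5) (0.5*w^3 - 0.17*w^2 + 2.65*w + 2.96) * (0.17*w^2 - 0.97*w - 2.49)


(1) = -n^4 + 9*n^3 - 37*n^2 - 15*n + 104
(2) = j^3 + j^2 + 2*j - 16
(3) = 2.44*h^3 + 2.64*h^2 - 0.25*h + 6.29
(4) = 4*r^4 + 12*r^3 + 25*r^2 + 24*r + 15
(5) = 0.085*w^5 - 0.5139*w^4 - 0.6296*w^3 - 1.644*w^2 - 9.4697*w - 7.3704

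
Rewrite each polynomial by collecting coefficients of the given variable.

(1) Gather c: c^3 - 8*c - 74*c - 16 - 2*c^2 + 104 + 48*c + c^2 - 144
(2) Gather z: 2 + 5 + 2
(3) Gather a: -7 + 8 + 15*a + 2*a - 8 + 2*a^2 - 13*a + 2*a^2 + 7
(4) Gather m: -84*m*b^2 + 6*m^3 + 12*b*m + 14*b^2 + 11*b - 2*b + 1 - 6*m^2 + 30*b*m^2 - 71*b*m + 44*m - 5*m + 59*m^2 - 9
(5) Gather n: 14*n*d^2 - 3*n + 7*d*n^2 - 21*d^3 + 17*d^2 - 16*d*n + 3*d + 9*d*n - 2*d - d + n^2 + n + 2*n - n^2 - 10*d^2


(1) = c^3 - c^2 - 34*c - 56
(2) = 9
(3) = 4*a^2 + 4*a
(4) = 14*b^2 + 9*b + 6*m^3 + m^2*(30*b + 53) + m*(-84*b^2 - 59*b + 39) - 8
(5) = -21*d^3 + 7*d^2 + 7*d*n^2 + n*(14*d^2 - 7*d)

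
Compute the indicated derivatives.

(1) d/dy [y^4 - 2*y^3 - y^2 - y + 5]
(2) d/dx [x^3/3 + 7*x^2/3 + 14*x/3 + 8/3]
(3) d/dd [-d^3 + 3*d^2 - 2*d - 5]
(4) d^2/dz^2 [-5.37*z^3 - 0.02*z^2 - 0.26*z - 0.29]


(1) = 4*y^3 - 6*y^2 - 2*y - 1
(2) = x^2 + 14*x/3 + 14/3
(3) = -3*d^2 + 6*d - 2
(4) = -32.22*z - 0.04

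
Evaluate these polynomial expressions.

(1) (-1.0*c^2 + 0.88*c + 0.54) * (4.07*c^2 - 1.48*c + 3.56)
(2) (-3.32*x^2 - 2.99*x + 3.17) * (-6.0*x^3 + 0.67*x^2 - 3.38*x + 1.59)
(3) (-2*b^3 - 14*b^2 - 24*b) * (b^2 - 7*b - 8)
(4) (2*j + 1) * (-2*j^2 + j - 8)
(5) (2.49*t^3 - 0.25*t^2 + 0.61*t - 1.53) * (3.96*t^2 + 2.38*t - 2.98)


(1) = -4.07*c^4 + 5.0616*c^3 - 2.6646*c^2 + 2.3336*c + 1.9224
(2) = 19.92*x^5 + 15.7156*x^4 - 9.8017*x^3 + 6.9513*x^2 - 15.4687*x + 5.0403
(3) = -2*b^5 + 90*b^3 + 280*b^2 + 192*b
(4) = -4*j^3 - 15*j - 8
(5) = 9.8604*t^5 + 4.9362*t^4 - 5.5996*t^3 - 3.862*t^2 - 5.4592*t + 4.5594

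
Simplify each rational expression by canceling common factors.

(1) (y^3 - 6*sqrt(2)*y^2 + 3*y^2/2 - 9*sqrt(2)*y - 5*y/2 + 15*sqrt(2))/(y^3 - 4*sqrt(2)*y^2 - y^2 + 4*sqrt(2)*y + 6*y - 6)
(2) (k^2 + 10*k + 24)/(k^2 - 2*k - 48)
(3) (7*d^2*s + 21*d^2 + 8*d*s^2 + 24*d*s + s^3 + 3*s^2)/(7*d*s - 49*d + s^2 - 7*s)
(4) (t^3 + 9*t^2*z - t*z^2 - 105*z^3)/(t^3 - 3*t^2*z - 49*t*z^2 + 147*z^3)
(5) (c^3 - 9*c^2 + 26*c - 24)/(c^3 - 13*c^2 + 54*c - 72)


(1) = (2*y^2 + y*(5 - 12*sqrt(2)) - 30*sqrt(2))/(2*y^2 - 8*sqrt(2)*y + 12)
(2) = (k + 4)/(k - 8)
(3) = (d*s + 3*d + s^2 + 3*s)/(s - 7)
(4) = (-t - 5*z)/(-t + 7*z)
(5) = (c - 2)/(c - 6)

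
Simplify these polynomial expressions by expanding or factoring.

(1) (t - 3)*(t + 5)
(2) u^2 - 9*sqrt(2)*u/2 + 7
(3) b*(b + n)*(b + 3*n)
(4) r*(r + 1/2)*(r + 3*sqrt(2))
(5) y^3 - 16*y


(1) = t^2 + 2*t - 15
(2) = (u - 7*sqrt(2)/2)*(u - sqrt(2))
(3) = b^3 + 4*b^2*n + 3*b*n^2
(4) = r^3 + r^2/2 + 3*sqrt(2)*r^2 + 3*sqrt(2)*r/2
(5) = y*(y - 4)*(y + 4)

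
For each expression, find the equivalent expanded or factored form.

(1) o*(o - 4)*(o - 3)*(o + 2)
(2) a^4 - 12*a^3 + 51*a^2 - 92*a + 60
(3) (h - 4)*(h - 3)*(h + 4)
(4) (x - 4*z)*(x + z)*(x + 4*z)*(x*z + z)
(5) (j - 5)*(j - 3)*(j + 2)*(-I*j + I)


(1) = o^4 - 5*o^3 - 2*o^2 + 24*o
(2) = (a - 5)*(a - 3)*(a - 2)^2
(3) = h^3 - 3*h^2 - 16*h + 48
(4) = x^4*z + x^3*z^2 + x^3*z - 16*x^2*z^3 + x^2*z^2 - 16*x*z^4 - 16*x*z^3 - 16*z^4
(5) = -I*j^4 + 7*I*j^3 - 5*I*j^2 - 31*I*j + 30*I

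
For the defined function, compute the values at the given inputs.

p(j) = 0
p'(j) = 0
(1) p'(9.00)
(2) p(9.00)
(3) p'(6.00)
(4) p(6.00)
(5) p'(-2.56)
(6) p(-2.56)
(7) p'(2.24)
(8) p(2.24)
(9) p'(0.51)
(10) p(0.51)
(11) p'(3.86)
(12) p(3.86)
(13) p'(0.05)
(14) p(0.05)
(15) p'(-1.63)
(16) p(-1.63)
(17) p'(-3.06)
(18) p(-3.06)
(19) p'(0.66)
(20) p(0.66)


(1) = 0.00
(2) = 0.00
(3) = 0.00
(4) = 0.00
(5) = 0.00
(6) = 0.00
(7) = 0.00
(8) = 0.00
(9) = 0.00
(10) = 0.00
(11) = 0.00
(12) = 0.00
(13) = 0.00
(14) = 0.00
(15) = 0.00
(16) = 0.00
(17) = 0.00
(18) = 0.00
(19) = 0.00
(20) = 0.00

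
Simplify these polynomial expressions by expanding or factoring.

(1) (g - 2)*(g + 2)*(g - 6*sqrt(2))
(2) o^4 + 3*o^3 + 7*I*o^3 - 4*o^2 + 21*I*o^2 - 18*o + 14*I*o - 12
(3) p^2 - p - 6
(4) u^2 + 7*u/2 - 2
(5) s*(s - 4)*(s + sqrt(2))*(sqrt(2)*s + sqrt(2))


(1) = g^3 - 6*sqrt(2)*g^2 - 4*g + 24*sqrt(2)
(2) = (o + 1)*(o + 2)*(o + I)*(o + 6*I)
(3) = (p - 3)*(p + 2)
(4) = (u - 1/2)*(u + 4)
(5) = sqrt(2)*s^4 - 3*sqrt(2)*s^3 + 2*s^3 - 6*s^2 - 4*sqrt(2)*s^2 - 8*s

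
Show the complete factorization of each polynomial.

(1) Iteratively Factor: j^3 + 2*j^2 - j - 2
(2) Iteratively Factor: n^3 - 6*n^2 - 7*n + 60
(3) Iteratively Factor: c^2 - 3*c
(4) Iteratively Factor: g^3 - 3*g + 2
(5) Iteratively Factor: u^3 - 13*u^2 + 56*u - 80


(1) = (j + 1)*(j^2 + j - 2) = (j + 1)*(j + 2)*(j - 1)
(2) = (n - 5)*(n^2 - n - 12) = (n - 5)*(n - 4)*(n + 3)
(3) = (c - 3)*(c)
(4) = (g - 1)*(g^2 + g - 2) = (g - 1)^2*(g + 2)
(5) = (u - 5)*(u^2 - 8*u + 16) = (u - 5)*(u - 4)*(u - 4)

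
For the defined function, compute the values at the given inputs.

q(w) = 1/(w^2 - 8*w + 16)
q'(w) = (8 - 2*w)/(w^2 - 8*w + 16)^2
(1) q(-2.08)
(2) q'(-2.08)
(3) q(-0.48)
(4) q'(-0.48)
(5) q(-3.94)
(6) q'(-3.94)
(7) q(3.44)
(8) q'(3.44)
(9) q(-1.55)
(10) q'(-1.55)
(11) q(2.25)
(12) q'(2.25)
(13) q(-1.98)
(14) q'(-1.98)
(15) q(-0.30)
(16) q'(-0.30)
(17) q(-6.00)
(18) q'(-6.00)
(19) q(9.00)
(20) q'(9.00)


(1) = 0.03
(2) = 0.01
(3) = 0.05
(4) = 0.02
(5) = 0.02
(6) = 0.00
(7) = 3.19
(8) = 11.39
(9) = 0.03
(10) = 0.01
(11) = 0.33
(12) = 0.37
(13) = 0.03
(14) = 0.01
(15) = 0.05
(16) = 0.03
(17) = 0.01
(18) = 0.00
(19) = 0.04
(20) = -0.02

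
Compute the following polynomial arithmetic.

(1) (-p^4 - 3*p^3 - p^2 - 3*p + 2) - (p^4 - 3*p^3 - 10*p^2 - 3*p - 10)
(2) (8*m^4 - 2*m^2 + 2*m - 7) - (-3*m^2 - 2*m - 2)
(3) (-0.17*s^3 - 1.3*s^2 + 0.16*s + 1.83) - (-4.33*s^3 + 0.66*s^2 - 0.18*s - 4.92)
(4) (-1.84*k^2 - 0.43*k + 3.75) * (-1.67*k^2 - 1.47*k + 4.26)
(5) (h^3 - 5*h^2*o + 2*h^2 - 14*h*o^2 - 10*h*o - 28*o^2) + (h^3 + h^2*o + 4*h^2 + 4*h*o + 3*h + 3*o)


(1) = -2*p^4 + 9*p^2 + 12
(2) = 8*m^4 + m^2 + 4*m - 5
(3) = 4.16*s^3 - 1.96*s^2 + 0.34*s + 6.75
(4) = 3.0728*k^4 + 3.4229*k^3 - 13.4688*k^2 - 7.3443*k + 15.975
(5) = 2*h^3 - 4*h^2*o + 6*h^2 - 14*h*o^2 - 6*h*o + 3*h - 28*o^2 + 3*o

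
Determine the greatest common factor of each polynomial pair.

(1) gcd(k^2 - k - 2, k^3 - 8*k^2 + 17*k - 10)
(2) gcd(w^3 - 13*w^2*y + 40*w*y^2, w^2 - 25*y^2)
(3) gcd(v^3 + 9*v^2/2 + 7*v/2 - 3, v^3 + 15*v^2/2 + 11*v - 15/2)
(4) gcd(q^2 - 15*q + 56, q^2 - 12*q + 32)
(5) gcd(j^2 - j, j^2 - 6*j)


(1) = k - 2
(2) = -w + 5*y
(3) = v^2 + 5*v/2 - 3/2
(4) = gcd((q - 8)*(q - 7), (q - 8)*(q - 4)) = q - 8
(5) = j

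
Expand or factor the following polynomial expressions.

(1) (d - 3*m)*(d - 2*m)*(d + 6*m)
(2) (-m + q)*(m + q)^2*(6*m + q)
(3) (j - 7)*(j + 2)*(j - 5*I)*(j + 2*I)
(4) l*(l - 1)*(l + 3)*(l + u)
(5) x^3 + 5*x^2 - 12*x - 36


(1) = d^3 + d^2*m - 24*d*m^2 + 36*m^3
(2) = -6*m^4 - 7*m^3*q + 5*m^2*q^2 + 7*m*q^3 + q^4
(3) = j^4 - 5*j^3 - 3*I*j^3 - 4*j^2 + 15*I*j^2 - 50*j + 42*I*j - 140
(4) = l^4 + l^3*u + 2*l^3 + 2*l^2*u - 3*l^2 - 3*l*u
(5) = (x - 3)*(x + 2)*(x + 6)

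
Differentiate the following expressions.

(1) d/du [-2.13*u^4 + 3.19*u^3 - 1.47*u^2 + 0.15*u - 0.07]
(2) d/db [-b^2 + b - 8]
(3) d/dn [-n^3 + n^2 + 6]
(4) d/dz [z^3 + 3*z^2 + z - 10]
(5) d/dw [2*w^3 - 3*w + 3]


(1) = -8.52*u^3 + 9.57*u^2 - 2.94*u + 0.15
(2) = 1 - 2*b
(3) = n*(2 - 3*n)
(4) = 3*z^2 + 6*z + 1
(5) = 6*w^2 - 3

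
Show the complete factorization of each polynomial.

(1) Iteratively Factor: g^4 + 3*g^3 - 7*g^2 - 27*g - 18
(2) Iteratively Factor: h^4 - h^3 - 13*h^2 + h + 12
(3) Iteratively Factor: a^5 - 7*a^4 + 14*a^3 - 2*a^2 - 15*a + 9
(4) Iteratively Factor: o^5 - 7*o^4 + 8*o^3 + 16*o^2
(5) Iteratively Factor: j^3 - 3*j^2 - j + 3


(1) = (g - 3)*(g^3 + 6*g^2 + 11*g + 6) = (g - 3)*(g + 1)*(g^2 + 5*g + 6) = (g - 3)*(g + 1)*(g + 3)*(g + 2)
(2) = (h + 1)*(h^3 - 2*h^2 - 11*h + 12) = (h + 1)*(h + 3)*(h^2 - 5*h + 4) = (h - 4)*(h + 1)*(h + 3)*(h - 1)
(3) = (a - 1)*(a^4 - 6*a^3 + 8*a^2 + 6*a - 9) = (a - 1)^2*(a^3 - 5*a^2 + 3*a + 9) = (a - 1)^2*(a + 1)*(a^2 - 6*a + 9) = (a - 3)*(a - 1)^2*(a + 1)*(a - 3)
(4) = (o)*(o^4 - 7*o^3 + 8*o^2 + 16*o) = o*(o - 4)*(o^3 - 3*o^2 - 4*o) = o*(o - 4)^2*(o^2 + o) = o*(o - 4)^2*(o + 1)*(o)
(5) = (j - 1)*(j^2 - 2*j - 3) = (j - 1)*(j + 1)*(j - 3)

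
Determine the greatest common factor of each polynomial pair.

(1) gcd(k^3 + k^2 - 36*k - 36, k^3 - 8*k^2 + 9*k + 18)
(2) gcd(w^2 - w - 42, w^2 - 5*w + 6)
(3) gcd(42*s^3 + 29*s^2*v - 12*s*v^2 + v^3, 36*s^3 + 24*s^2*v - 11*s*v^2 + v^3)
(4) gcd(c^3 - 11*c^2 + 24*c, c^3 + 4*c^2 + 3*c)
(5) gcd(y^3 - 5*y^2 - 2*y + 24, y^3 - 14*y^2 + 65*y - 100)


(1) = k^2 - 5*k - 6
(2) = 1
(3) = gcd((-7*s + v)*(-6*s + v)*(s + v), (-6*s + v)^2*(s + v)) = 6*s^2 + 5*s*v - v^2
(4) = gcd(c*(c - 8)*(c - 3), c*(c + 1)*(c + 3)) = c
(5) = gcd((y - 4)*(y - 3)*(y + 2), (y - 5)^2*(y - 4)) = y - 4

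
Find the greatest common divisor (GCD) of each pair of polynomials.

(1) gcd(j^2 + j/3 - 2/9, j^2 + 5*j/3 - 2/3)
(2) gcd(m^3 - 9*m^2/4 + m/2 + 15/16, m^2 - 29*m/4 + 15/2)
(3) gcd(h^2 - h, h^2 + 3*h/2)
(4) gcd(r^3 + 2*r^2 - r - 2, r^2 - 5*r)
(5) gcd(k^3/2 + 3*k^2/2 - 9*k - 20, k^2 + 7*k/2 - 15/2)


(1) = gcd((j - 1/3)*(j + 2/3), (j - 1/3)*(j + 2)) = j - 1/3
(2) = m - 5/4
(3) = h
(4) = 1
(5) = k + 5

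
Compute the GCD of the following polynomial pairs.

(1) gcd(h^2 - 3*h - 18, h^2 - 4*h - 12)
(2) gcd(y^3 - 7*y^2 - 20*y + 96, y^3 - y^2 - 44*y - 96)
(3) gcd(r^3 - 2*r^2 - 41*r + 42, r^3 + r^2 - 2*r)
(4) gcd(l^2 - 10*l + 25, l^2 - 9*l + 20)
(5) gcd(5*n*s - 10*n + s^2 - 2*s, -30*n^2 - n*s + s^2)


(1) = gcd((h - 6)*(h + 3), (h - 6)*(h + 2)) = h - 6
(2) = y^2 - 4*y - 32
(3) = r - 1
(4) = gcd((l - 5)^2, (l - 5)*(l - 4)) = l - 5
(5) = 5*n + s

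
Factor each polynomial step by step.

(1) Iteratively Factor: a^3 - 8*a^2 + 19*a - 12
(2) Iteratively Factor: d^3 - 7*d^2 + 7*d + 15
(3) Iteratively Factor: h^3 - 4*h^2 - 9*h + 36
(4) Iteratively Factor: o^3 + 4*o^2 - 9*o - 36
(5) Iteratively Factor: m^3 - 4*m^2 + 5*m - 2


(1) = (a - 4)*(a^2 - 4*a + 3) = (a - 4)*(a - 3)*(a - 1)
(2) = (d + 1)*(d^2 - 8*d + 15) = (d - 3)*(d + 1)*(d - 5)
(3) = (h - 3)*(h^2 - h - 12) = (h - 4)*(h - 3)*(h + 3)
(4) = (o + 3)*(o^2 + o - 12) = (o + 3)*(o + 4)*(o - 3)
(5) = (m - 2)*(m^2 - 2*m + 1) = (m - 2)*(m - 1)*(m - 1)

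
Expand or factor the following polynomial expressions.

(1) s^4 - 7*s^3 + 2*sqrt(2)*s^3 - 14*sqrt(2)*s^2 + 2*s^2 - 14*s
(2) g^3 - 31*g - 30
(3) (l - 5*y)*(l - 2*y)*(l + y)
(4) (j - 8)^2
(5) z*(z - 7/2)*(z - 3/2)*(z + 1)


(1) = s*(s - 7)*(s + sqrt(2))^2
(2) = (g - 6)*(g + 1)*(g + 5)
(3) = l^3 - 6*l^2*y + 3*l*y^2 + 10*y^3
(4) = j^2 - 16*j + 64
(5) = z^4 - 4*z^3 + z^2/4 + 21*z/4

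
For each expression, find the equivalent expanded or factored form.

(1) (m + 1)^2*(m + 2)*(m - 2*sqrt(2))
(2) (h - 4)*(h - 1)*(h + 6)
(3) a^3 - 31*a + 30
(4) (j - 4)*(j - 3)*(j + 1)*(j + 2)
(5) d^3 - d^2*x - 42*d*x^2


(1) = m^4 - 2*sqrt(2)*m^3 + 4*m^3 - 8*sqrt(2)*m^2 + 5*m^2 - 10*sqrt(2)*m + 2*m - 4*sqrt(2)
(2) = h^3 + h^2 - 26*h + 24
(3) = (a - 5)*(a - 1)*(a + 6)
(4) = j^4 - 4*j^3 - 7*j^2 + 22*j + 24
(5) = d*(d - 7*x)*(d + 6*x)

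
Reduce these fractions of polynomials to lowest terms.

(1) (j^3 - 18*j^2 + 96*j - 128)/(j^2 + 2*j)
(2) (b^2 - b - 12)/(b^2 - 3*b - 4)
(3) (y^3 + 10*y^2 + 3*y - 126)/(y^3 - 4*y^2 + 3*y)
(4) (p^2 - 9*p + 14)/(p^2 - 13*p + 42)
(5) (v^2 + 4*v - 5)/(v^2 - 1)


(1) = (j^3 - 18*j^2 + 96*j - 128)/(j^2 + 2*j)
(2) = (b + 3)/(b + 1)
(3) = (y^2 + 13*y + 42)/(y^2 - y)
(4) = (p - 2)/(p - 6)
(5) = (v + 5)/(v + 1)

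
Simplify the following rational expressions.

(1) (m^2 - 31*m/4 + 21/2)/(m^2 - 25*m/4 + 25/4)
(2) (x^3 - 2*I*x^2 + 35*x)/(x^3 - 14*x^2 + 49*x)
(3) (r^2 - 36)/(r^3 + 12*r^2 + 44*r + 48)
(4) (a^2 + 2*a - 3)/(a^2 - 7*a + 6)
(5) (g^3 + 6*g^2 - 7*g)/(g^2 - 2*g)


(1) = (4*m^2 - 31*m + 42)/(4*m^2 - 25*m + 25)
(2) = (x^2 - 2*I*x + 35)/(x^2 - 14*x + 49)
(3) = (r - 6)/(r^2 + 6*r + 8)
(4) = (a + 3)/(a - 6)
(5) = (g^2 + 6*g - 7)/(g - 2)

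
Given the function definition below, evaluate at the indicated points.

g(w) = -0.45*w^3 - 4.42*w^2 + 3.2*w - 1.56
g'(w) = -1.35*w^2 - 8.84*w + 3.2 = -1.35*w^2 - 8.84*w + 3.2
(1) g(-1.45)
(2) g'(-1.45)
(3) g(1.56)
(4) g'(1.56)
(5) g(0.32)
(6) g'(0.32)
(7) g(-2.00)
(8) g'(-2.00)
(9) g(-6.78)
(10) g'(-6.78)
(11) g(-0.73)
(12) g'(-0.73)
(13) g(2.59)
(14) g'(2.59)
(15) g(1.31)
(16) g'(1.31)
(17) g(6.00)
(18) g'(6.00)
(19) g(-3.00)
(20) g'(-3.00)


(1) = -14.12
(2) = 13.18
(3) = -9.03
(4) = -13.88
(5) = -1.00
(6) = 0.23
(7) = -22.04
(8) = 15.48
(9) = -86.19
(10) = 1.08
(11) = -6.08
(12) = 8.93
(13) = -30.74
(14) = -28.75
(15) = -5.96
(16) = -10.70
(17) = -238.68
(18) = -98.44
(19) = -38.79
(20) = 17.57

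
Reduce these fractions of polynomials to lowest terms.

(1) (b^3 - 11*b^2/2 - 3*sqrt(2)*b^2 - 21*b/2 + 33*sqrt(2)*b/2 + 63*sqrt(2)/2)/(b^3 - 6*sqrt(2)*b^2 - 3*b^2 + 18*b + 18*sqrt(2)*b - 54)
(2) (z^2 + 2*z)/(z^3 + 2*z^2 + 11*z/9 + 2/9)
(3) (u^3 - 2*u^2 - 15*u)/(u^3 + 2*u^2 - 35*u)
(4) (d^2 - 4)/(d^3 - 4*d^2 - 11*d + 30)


(1) = (2*b^2 - 11*b - 21)/(2*b^2 + b*(-6*sqrt(2) - 6) + 18*sqrt(2))
(2) = (9*z^2 + 18*z)/(9*z^3 + 18*z^2 + 11*z + 2)
(3) = (u + 3)/(u + 7)
(4) = (d + 2)/(d^2 - 2*d - 15)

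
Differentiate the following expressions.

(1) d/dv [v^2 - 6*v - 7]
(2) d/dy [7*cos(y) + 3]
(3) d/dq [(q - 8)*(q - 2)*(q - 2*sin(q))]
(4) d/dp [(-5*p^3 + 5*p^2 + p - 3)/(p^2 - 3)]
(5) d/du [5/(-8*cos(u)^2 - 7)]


(1) = 2*v - 6
(2) = -7*sin(y)
(3) = -(q - 8)*(q - 2)*(2*cos(q) - 1) + (q - 8)*(q - 2*sin(q)) + (q - 2)*(q - 2*sin(q))
(4) = (-5*p^4 + 44*p^2 - 24*p - 3)/(p^4 - 6*p^2 + 9)
(5) = -40*sin(2*u)/(4*cos(2*u) + 11)^2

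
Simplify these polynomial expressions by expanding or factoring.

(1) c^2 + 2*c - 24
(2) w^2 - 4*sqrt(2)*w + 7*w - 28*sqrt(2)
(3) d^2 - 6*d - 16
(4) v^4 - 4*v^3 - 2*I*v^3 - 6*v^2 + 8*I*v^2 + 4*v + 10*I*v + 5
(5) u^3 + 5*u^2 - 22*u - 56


(1) = (c - 4)*(c + 6)
(2) = (w + 7)*(w - 4*sqrt(2))
(3) = (d - 8)*(d + 2)
(4) = (v - 5)*(v - I)*(-I*v - I)*(I*v + 1)
(5) = (u - 4)*(u + 2)*(u + 7)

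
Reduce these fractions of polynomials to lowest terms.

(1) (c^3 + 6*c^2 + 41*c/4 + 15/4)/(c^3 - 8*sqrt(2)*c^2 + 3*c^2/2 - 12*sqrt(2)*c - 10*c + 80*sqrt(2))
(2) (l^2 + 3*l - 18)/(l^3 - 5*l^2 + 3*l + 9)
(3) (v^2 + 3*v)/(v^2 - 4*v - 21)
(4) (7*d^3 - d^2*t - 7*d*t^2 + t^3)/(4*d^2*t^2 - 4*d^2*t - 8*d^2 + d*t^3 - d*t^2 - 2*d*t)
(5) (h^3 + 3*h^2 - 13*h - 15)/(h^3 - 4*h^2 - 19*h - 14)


(1) = (8*c^3 + 48*c^2 + 82*c + 30)/(8*c^3 + c^2*(12 - 64*sqrt(2)) + c*(-96*sqrt(2) - 80) + 640*sqrt(2))
(2) = (l + 6)/(l^2 - 2*l - 3)
(3) = v/(v - 7)
(4) = (7*d^3 - d^2*t - 7*d*t^2 + t^3)/(4*d^2*t^2 - 4*d^2*t - 8*d^2 + d*t^3 - d*t^2 - 2*d*t)
(5) = (h^2 + 2*h - 15)/(h^2 - 5*h - 14)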